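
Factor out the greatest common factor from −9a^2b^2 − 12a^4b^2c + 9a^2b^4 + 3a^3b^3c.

−9a^2b^2 − 12a^4b^2c + 9a^2b^4 + 3a^3b^3c
= 3(−3a^2b^2 − 4a^4b^2c + 3a^2b^4 + a^3b^3c)    [factor out 3]
= 3a^2b^2(−3 − 4a^2c + 3b^2 + abc)    [factor out a^2b^2]

3a^2b^2(−3 − 4a^2c + 3b^2 + abc)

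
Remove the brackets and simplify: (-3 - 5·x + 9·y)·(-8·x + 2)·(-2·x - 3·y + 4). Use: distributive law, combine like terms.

(-3 - 5·x + 9·y)·(-8·x + 2)·(-2·x - 3·y + 4)
= (24·x - 6 + 40·x^2 - 10·x - 72·x·y + 18·y)·(-2·x - 3·y + 4)    [distributive law]
= (14·x - 6 + 40·x^2 - 72·x·y + 18·y)·(-2·x - 3·y + 4)    [combine like terms]
= -28·x^2 - 42·x·y + 56·x + 12·x + 18·y - 24 - 80·x^3 - 120·x^2·y + 160·x^2 + 144·x^2·y + 216·x·y^2 - 288·x·y - 36·x·y - 54·y^2 + 72·y    [distributive law]
= 132·x^2 - 366·x·y + 68·x + 90·y - 24 - 80·x^3 + 24·x^2·y + 216·x·y^2 - 54·y^2    [combine like terms]

132·x^2 - 366·x·y + 68·x + 90·y - 24 - 80·x^3 + 24·x^2·y + 216·x·y^2 - 54·y^2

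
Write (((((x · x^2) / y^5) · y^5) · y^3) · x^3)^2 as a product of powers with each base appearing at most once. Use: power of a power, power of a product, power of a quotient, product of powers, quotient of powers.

(((((x · x^2) / y^5) · y^5) · y^3) · x^3)^2
= (((((x · x^2) / y^5) · y^5) · y^3)^2) · ((x^3)^2)    [power of a product]
= (((((x · x^2) / y^5) · y^5)^2) · ((y^3)^2)) · ((x^3)^2)    [power of a product]
= (((((x · x^2) / y^5)^2) · ((y^5)^2)) · ((y^3)^2)) · ((x^3)^2)    [power of a product]
= (((((x · x^2)^2) / ((y^5)^2)) · ((y^5)^2)) · ((y^3)^2)) · ((x^3)^2)    [power of a quotient]
= (((((x^2) · ((x^2)^2)) / ((y^5)^2)) · ((y^5)^2)) · ((y^3)^2)) · ((x^3)^2)    [power of a product]
= ((((x^2 · x^4) / ((y^5)^2)) · ((y^5)^2)) · ((y^3)^2)) · ((x^3)^2)    [power of a power]
= (((x^6 / ((y^5)^2)) · ((y^5)^2)) · ((y^3)^2)) · ((x^3)^2)    [product of powers]
= (((x^6 / y^10) · ((y^5)^2)) · ((y^3)^2)) · ((x^3)^2)    [power of a power]
= (((x^6 / y^10) · y^10) · ((y^3)^2)) · ((x^3)^2)    [power of a power]
= (((x^6 / y^10) · y^10) · y^6) · ((x^3)^2)    [power of a power]
= (((x^6 / y^10) · y^10) · y^6) · x^6    [power of a power]
= x^12y^6    [quotient of powers; product of powers]

x^12y^6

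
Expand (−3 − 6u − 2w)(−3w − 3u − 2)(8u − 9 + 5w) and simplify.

(−3 − 6u − 2w)(−3w − 3u − 2)(8u − 9 + 5w)
= (9w + 9u + 6 + 18uw + 18u² + 12u + 6w² + 6uw + 4w)(8u − 9 + 5w)    [distributive law]
= (13w + 21u + 6 + 24uw + 18u² + 6w²)(8u − 9 + 5w)    [combine like terms]
= 104uw − 117w + 65w² + 168u² − 189u + 105uw + 48u − 54 + 30w + 192u²w − 216uw + 120uw² + 144u³ − 162u² + 90u²w + 48uw² − 54w² + 30w³    [distributive law]
= −7uw − 87w + 11w² + 6u² − 141u − 54 + 282u²w + 168uw² + 144u³ + 30w³    [combine like terms]

−7uw − 87w + 11w² + 6u² − 141u − 54 + 282u²w + 168uw² + 144u³ + 30w³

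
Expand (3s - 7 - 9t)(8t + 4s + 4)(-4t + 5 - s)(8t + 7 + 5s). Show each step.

2400st^3 + 1648st^2 + 312s^2t^2 - 1484st + 836s^2t - 276s^3t + 272s^2 + 296s^3 - 60s^4 - 1064s + 2080t^3 - 2728t^2 - 3556t - 980 + 2304t^4

(3s - 7 - 9t)(8t + 4s + 4)(-4t + 5 - s)(8t + 7 + 5s)
= (24st + 12s^2 + 12s - 56t - 28s - 28 - 72t^2 - 36st - 36t)(-4t + 5 - s)(8t + 7 + 5s)    [distributive law]
= (-12st + 12s^2 - 16s - 92t - 28 - 72t^2)(-4t + 5 - s)(8t + 7 + 5s)    [combine like terms]
= (48st^2 - 60st + 12s^2t - 48s^2t + 60s^2 - 12s^3 + 64st - 80s + 16s^2 + 368t^2 - 460t + 92st + 112t - 140 + 28s + 288t^3 - 360t^2 + 72st^2)(8t + 7 + 5s)    [distributive law]
= (120st^2 + 96st - 36s^2t + 76s^2 - 12s^3 - 52s + 8t^2 - 348t - 140 + 288t^3)(8t + 7 + 5s)    [combine like terms]
= 960st^3 + 840st^2 + 600s^2t^2 + 768st^2 + 672st + 480s^2t - 288s^2t^2 - 252s^2t - 180s^3t + 608s^2t + 532s^2 + 380s^3 - 96s^3t - 84s^3 - 60s^4 - 416st - 364s - 260s^2 + 64t^3 + 56t^2 + 40st^2 - 2784t^2 - 2436t - 1740st - 1120t - 980 - 700s + 2304t^4 + 2016t^3 + 1440st^3    [distributive law]
= 2400st^3 + 1648st^2 + 312s^2t^2 - 1484st + 836s^2t - 276s^3t + 272s^2 + 296s^3 - 60s^4 - 1064s + 2080t^3 - 2728t^2 - 3556t - 980 + 2304t^4    [combine like terms]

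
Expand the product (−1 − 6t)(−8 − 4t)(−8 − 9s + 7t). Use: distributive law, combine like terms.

(−1 − 6t)(−8 − 4t)(−8 − 9s + 7t)
= (8 + 4t + 48t + 24t^2)(−8 − 9s + 7t)    [distributive law]
= (8 + 52t + 24t^2)(−8 − 9s + 7t)    [combine like terms]
= −64 − 72s + 56t − 416t − 468st + 364t^2 − 192t^2 − 216st^2 + 168t^3    [distributive law]
= −64 − 72s − 360t − 468st + 172t^2 − 216st^2 + 168t^3    [combine like terms]

−64 − 72s − 360t − 468st + 172t^2 − 216st^2 + 168t^3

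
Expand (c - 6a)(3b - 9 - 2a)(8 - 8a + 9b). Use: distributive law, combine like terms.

-57bc - 42abc + 27b^2c - 72c + 56ac + 16a^2c + 342ab + 252a^2b - 162ab^2 + 432a - 336a^2 - 96a^3

(c - 6a)(3b - 9 - 2a)(8 - 8a + 9b)
= (3bc - 9c - 2ac - 18ab + 54a + 12a^2)(8 - 8a + 9b)    [distributive law]
= 24bc - 24abc + 27b^2c - 72c + 72ac - 81bc - 16ac + 16a^2c - 18abc - 144ab + 144a^2b - 162ab^2 + 432a - 432a^2 + 486ab + 96a^2 - 96a^3 + 108a^2b    [distributive law]
= -57bc - 42abc + 27b^2c - 72c + 56ac + 16a^2c + 342ab + 252a^2b - 162ab^2 + 432a - 336a^2 - 96a^3    [combine like terms]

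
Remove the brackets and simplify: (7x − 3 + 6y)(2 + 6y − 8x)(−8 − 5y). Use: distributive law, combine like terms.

(7x − 3 + 6y)(2 + 6y − 8x)(−8 − 5y)
= (14x + 42xy − 56x² − 6 − 18y + 24x + 12y + 36y² − 48xy)(−8 − 5y)    [distributive law]
= (38x − 6xy − 56x² − 6 − 6y + 36y²)(−8 − 5y)    [combine like terms]
= −304x − 190xy + 48xy + 30xy² + 448x² + 280x²y + 48 + 30y + 48y + 30y² − 288y² − 180y³    [distributive law]
= −304x − 142xy + 30xy² + 448x² + 280x²y + 48 + 78y − 258y² − 180y³    [combine like terms]

−304x − 142xy + 30xy² + 448x² + 280x²y + 48 + 78y − 258y² − 180y³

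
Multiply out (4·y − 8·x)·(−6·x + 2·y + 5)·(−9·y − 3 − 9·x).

288·x·y^2 + 300·x·y − 72·x^2·y − 72·y^3 − 204·y^2 − 60·y + 216·x^2 − 432·x^3 + 120·x

(4·y − 8·x)·(−6·x + 2·y + 5)·(−9·y − 3 − 9·x)
= (−24·x·y + 8·y^2 + 20·y + 48·x^2 − 16·x·y − 40·x)·(−9·y − 3 − 9·x)    [distributive law]
= (−40·x·y + 8·y^2 + 20·y + 48·x^2 − 40·x)·(−9·y − 3 − 9·x)    [combine like terms]
= 360·x·y^2 + 120·x·y + 360·x^2·y − 72·y^3 − 24·y^2 − 72·x·y^2 − 180·y^2 − 60·y − 180·x·y − 432·x^2·y − 144·x^2 − 432·x^3 + 360·x·y + 120·x + 360·x^2    [distributive law]
= 288·x·y^2 + 300·x·y − 72·x^2·y − 72·y^3 − 204·y^2 − 60·y + 216·x^2 − 432·x^3 + 120·x    [combine like terms]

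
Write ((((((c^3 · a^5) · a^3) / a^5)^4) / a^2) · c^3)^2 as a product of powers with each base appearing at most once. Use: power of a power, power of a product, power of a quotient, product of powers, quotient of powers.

((((((c^3 · a^5) · a^3) / a^5)^4) / a^2) · c^3)^2
= ((((((c^3 · a^5) · a^3) / a^5)^4) / a^2)^2) · ((c^3)^2)    [power of a product]
= ((((((c^3 · a^5) · a^3) / a^5)^4)^2) / ((a^2)^2)) · ((c^3)^2)    [power of a quotient]
= (((((c^3 · a^5) · a^3) / a^5)^8) / ((a^2)^2)) · ((c^3)^2)    [power of a power]
= (((((c^3 · a^5) · a^3)^8) / ((a^5)^8)) / ((a^2)^2)) · ((c^3)^2)    [power of a quotient]
= (((((c^3 · a^5)^8) · ((a^3)^8)) / ((a^5)^8)) / ((a^2)^2)) · ((c^3)^2)    [power of a product]
= ((((((c^3)^8) · ((a^5)^8)) · ((a^3)^8)) / ((a^5)^8)) / ((a^2)^2)) · ((c^3)^2)    [power of a product]
= ((((c^24 · ((a^5)^8)) · ((a^3)^8)) / ((a^5)^8)) / ((a^2)^2)) · ((c^3)^2)    [power of a power]
= ((((c^24 · a^40) · ((a^3)^8)) / ((a^5)^8)) / ((a^2)^2)) · ((c^3)^2)    [power of a power]
= ((((c^24 · a^40) · a^24) / ((a^5)^8)) / ((a^2)^2)) · ((c^3)^2)    [power of a power]
= ((((c^24 · a^40) · a^24) / a^40) / ((a^2)^2)) · ((c^3)^2)    [power of a power]
= ((((c^24 · a^40) · a^24) / a^40) / a^4) · ((c^3)^2)    [power of a power]
= ((((c^24 · a^40) · a^24) / a^40) / a^4) · c^6    [power of a power]
= a^20c^30    [quotient of powers; product of powers]

a^20c^30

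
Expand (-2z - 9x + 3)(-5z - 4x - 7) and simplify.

10z² + 53xz - z + 36x² + 51x - 21

(-2z - 9x + 3)(-5z - 4x - 7)
= 10z² + 8xz + 14z + 45xz + 36x² + 63x - 15z - 12x - 21    [distributive law]
= 10z² + 53xz - z + 36x² + 51x - 21    [combine like terms]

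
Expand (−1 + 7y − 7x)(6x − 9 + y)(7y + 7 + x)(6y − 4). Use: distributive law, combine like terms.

(−1 + 7y − 7x)(6x − 9 + y)(7y + 7 + x)(6y − 4)
= (−6x + 9 − y + 42xy − 63y + 7y² − 42x² + 63x − 7xy)(7y + 7 + x)(6y − 4)    [distributive law]
= (57x + 9 − 64y + 35xy + 7y² − 42x²)(7y + 7 + x)(6y − 4)    [combine like terms]
= (399xy + 399x + 57x² + 63y + 63 + 9x − 448y² − 448y − 64xy + 245xy² + 245xy + 35x²y + 49y³ + 49y² + 7xy² − 294x²y − 294x² − 42x³)(6y − 4)    [distributive law]
= (580xy + 408x − 237x² − 385y + 63 − 399y² + 252xy² − 259x²y + 49y³ − 42x³)(6y − 4)    [combine like terms]
= 3480xy² − 2320xy + 2448xy − 1632x − 1422x²y + 948x² − 2310y² + 1540y + 378y − 252 − 2394y³ + 1596y² + 1512xy³ − 1008xy² − 1554x²y² + 1036x²y + 294y⁴ − 196y³ − 252x³y + 168x³    [distributive law]
= 2472xy² + 128xy − 1632x − 386x²y + 948x² − 714y² + 1918y − 252 − 2590y³ + 1512xy³ − 1554x²y² + 294y⁴ − 252x³y + 168x³    [combine like terms]

2472xy² + 128xy − 1632x − 386x²y + 948x² − 714y² + 1918y − 252 − 2590y³ + 1512xy³ − 1554x²y² + 294y⁴ − 252x³y + 168x³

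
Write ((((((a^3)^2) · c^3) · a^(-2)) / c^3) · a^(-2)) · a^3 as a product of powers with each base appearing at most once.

((((((a^3)^2) · c^3) · a^(-2)) / c^3) · a^(-2)) · a^3
= ((((a^6 · c^3) · a^(-2)) / c^3) · a^(-2)) · a^3    [power of a power]
= a^5    [quotient of powers; product of powers]

a^5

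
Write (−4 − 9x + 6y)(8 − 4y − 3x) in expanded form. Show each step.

−32 + 64y − 60x + 18xy + 27x² − 24y²

(−4 − 9x + 6y)(8 − 4y − 3x)
= −32 + 16y + 12x − 72x + 36xy + 27x² + 48y − 24y² − 18xy    [distributive law]
= −32 + 64y − 60x + 18xy + 27x² − 24y²    [combine like terms]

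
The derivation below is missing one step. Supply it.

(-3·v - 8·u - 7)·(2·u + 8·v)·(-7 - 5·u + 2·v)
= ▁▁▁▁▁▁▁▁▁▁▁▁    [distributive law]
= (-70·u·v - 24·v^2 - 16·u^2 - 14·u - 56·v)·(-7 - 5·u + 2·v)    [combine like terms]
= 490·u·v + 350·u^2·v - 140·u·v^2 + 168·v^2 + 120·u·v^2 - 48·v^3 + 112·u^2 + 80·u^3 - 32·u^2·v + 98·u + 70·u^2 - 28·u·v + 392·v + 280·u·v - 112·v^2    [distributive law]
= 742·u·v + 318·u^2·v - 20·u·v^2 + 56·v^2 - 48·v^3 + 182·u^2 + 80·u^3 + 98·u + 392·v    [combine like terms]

After distributive law, the bracketed line is:

(-6·u·v - 24·v^2 - 16·u^2 - 64·u·v - 14·u - 56·v)·(-7 - 5·u + 2·v)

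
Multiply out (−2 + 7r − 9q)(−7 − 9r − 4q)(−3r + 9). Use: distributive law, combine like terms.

−321r + 126 − 474r^2 + 264qr + 639q + 189r^3 − 159qr^2 − 108q^2r + 324q^2

(−2 + 7r − 9q)(−7 − 9r − 4q)(−3r + 9)
= (14 + 18r + 8q − 49r − 63r^2 − 28qr + 63q + 81qr + 36q^2)(−3r + 9)    [distributive law]
= (14 − 31r + 71q − 63r^2 + 53qr + 36q^2)(−3r + 9)    [combine like terms]
= −42r + 126 + 93r^2 − 279r − 213qr + 639q + 189r^3 − 567r^2 − 159qr^2 + 477qr − 108q^2r + 324q^2    [distributive law]
= −321r + 126 − 474r^2 + 264qr + 639q + 189r^3 − 159qr^2 − 108q^2r + 324q^2    [combine like terms]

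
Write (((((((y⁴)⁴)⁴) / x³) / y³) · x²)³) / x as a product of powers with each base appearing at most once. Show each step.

x⁻⁴y¹⁸³

(((((((y⁴)⁴)⁴) / x³) / y³) · x²)³) / x
= (((((((y⁴)⁴)⁴) / x³) / y³)³) · ((x²)³)) / x    [power of a product]
= (((((((y⁴)⁴)⁴) / x³)³) / ((y³)³)) · ((x²)³)) / x    [power of a quotient]
= (((((((y⁴)⁴)⁴)³) / ((x³)³)) / ((y³)³)) · ((x²)³)) / x    [power of a quotient]
= ((((((y⁴)⁴)¹²) / ((x³)³)) / ((y³)³)) · ((x²)³)) / x    [power of a power]
= (((((y⁴)⁴⁸) / ((x³)³)) / ((y³)³)) · ((x²)³)) / x    [power of a power]
= (((y¹⁹² / ((x³)³)) / ((y³)³)) · ((x²)³)) / x    [power of a power]
= (((y¹⁹² / x⁹) / ((y³)³)) · ((x²)³)) / x    [power of a power]
= (((y¹⁹² / x⁹) / y⁹) · ((x²)³)) / x    [power of a power]
= (((y¹⁹² / x⁹) / y⁹) · x⁶) / x    [power of a power]
= x⁻⁴y¹⁸³    [quotient of powers; product of powers]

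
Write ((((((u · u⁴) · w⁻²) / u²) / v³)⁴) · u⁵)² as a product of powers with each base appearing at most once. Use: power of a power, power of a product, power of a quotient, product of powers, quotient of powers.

((((((u · u⁴) · w⁻²) / u²) / v³)⁴) · u⁵)²
= ((((((u · u⁴) · w⁻²) / u²) / v³)⁴)²) · ((u⁵)²)    [power of a product]
= (((((u · u⁴) · w⁻²) / u²) / v³)⁸) · ((u⁵)²)    [power of a power]
= (((((u · u⁴) · w⁻²) / u²)⁸) / ((v³)⁸)) · ((u⁵)²)    [power of a quotient]
= (((((u · u⁴) · w⁻²)⁸) / ((u²)⁸)) / ((v³)⁸)) · ((u⁵)²)    [power of a quotient]
= (((((u · u⁴)⁸) · ((w⁻²)⁸)) / ((u²)⁸)) / ((v³)⁸)) · ((u⁵)²)    [power of a product]
= (((((u⁸) · ((u⁴)⁸)) · ((w⁻²)⁸)) / ((u²)⁸)) / ((v³)⁸)) · ((u⁵)²)    [power of a product]
= ((((u⁸ · u³²) · ((w⁻²)⁸)) / ((u²)⁸)) / ((v³)⁸)) · ((u⁵)²)    [power of a power]
= (((u⁴⁰ · ((w⁻²)⁸)) / ((u²)⁸)) / ((v³)⁸)) · ((u⁵)²)    [product of powers]
= (((u⁴⁰ · w⁻¹⁶) / ((u²)⁸)) / ((v³)⁸)) · ((u⁵)²)    [power of a power]
= (((u⁴⁰ · w⁻¹⁶) / u¹⁶) / ((v³)⁸)) · ((u⁵)²)    [power of a power]
= (((u⁴⁰ · w⁻¹⁶) / u¹⁶) / v²⁴) · ((u⁵)²)    [power of a power]
= (((u⁴⁰ · w⁻¹⁶) / u¹⁶) / v²⁴) · u¹⁰    [power of a power]
= u³⁴v⁻²⁴w⁻¹⁶    [quotient of powers; product of powers]

u³⁴v⁻²⁴w⁻¹⁶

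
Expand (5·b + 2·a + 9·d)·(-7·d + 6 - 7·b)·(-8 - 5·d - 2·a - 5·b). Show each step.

364·b·d + 805·b·d^2 + 336·a·b·d + 665·b^2·d - 240·b - 8·a·b + 130·b^2 + 140·a·b^2 + 175·b^3 - 56·a·d + 196·a·d^2 + 28·a^2·d - 96·a - 24·a^2 + 28·a^2·b + 234·d^2 + 315·d^3 - 432·d

(5·b + 2·a + 9·d)·(-7·d + 6 - 7·b)·(-8 - 5·d - 2·a - 5·b)
= (-35·b·d + 30·b - 35·b^2 - 14·a·d + 12·a - 14·a·b - 63·d^2 + 54·d - 63·b·d)·(-8 - 5·d - 2·a - 5·b)    [distributive law]
= (-98·b·d + 30·b - 35·b^2 - 14·a·d + 12·a - 14·a·b - 63·d^2 + 54·d)·(-8 - 5·d - 2·a - 5·b)    [combine like terms]
= 784·b·d + 490·b·d^2 + 196·a·b·d + 490·b^2·d - 240·b - 150·b·d - 60·a·b - 150·b^2 + 280·b^2 + 175·b^2·d + 70·a·b^2 + 175·b^3 + 112·a·d + 70·a·d^2 + 28·a^2·d + 70·a·b·d - 96·a - 60·a·d - 24·a^2 - 60·a·b + 112·a·b + 70·a·b·d + 28·a^2·b + 70·a·b^2 + 504·d^2 + 315·d^3 + 126·a·d^2 + 315·b·d^2 - 432·d - 270·d^2 - 108·a·d - 270·b·d    [distributive law]
= 364·b·d + 805·b·d^2 + 336·a·b·d + 665·b^2·d - 240·b - 8·a·b + 130·b^2 + 140·a·b^2 + 175·b^3 - 56·a·d + 196·a·d^2 + 28·a^2·d - 96·a - 24·a^2 + 28·a^2·b + 234·d^2 + 315·d^3 - 432·d    [combine like terms]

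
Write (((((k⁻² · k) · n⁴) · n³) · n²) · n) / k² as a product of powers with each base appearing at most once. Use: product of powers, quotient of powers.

(((((k⁻² · k) · n⁴) · n³) · n²) · n) / k²
= ((((k⁻¹ · n⁴) · n³) · n²) · n) / k²    [product of powers]
= k⁻³n¹⁰    [quotient of powers; product of powers]

k⁻³n¹⁰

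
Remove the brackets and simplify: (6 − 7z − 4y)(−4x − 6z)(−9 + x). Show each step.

216x − 24x² + 324z − 288xz + 28x²z − 378z² + 42xz² − 144xy + 16x²y − 216yz + 24xyz

(6 − 7z − 4y)(−4x − 6z)(−9 + x)
= (−24x − 36z + 28xz + 42z² + 16xy + 24yz)(−9 + x)    [distributive law]
= 216x − 24x² + 324z − 36xz − 252xz + 28x²z − 378z² + 42xz² − 144xy + 16x²y − 216yz + 24xyz    [distributive law]
= 216x − 24x² + 324z − 288xz + 28x²z − 378z² + 42xz² − 144xy + 16x²y − 216yz + 24xyz    [combine like terms]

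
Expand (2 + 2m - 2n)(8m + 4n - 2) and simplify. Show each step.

(2 + 2m - 2n)(8m + 4n - 2)
= 16m + 8n - 4 + 16m^2 + 8mn - 4m - 16mn - 8n^2 + 4n    [distributive law]
= 12m + 12n - 4 + 16m^2 - 8mn - 8n^2    [combine like terms]

12m + 12n - 4 + 16m^2 - 8mn - 8n^2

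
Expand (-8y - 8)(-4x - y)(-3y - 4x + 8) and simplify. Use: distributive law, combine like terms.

-128xy² - 128x²y + 128xy - 24y³ + 40y² - 128x² + 256x + 64y

(-8y - 8)(-4x - y)(-3y - 4x + 8)
= (32xy + 8y² + 32x + 8y)(-3y - 4x + 8)    [distributive law]
= -96xy² - 128x²y + 256xy - 24y³ - 32xy² + 64y² - 96xy - 128x² + 256x - 24y² - 32xy + 64y    [distributive law]
= -128xy² - 128x²y + 128xy - 24y³ + 40y² - 128x² + 256x + 64y    [combine like terms]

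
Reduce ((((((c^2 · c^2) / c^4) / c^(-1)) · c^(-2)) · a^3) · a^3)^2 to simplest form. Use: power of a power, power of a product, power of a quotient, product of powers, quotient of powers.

((((((c^2 · c^2) / c^4) / c^(-1)) · c^(-2)) · a^3) · a^3)^2
= ((((((c^2 · c^2) / c^4) / c^(-1)) · c^(-2)) · a^3)^2) · ((a^3)^2)    [power of a product]
= ((((((c^2 · c^2) / c^4) / c^(-1)) · c^(-2))^2) · ((a^3)^2)) · ((a^3)^2)    [power of a product]
= ((((((c^2 · c^2) / c^4) / c^(-1))^2) · ((c^(-2))^2)) · ((a^3)^2)) · ((a^3)^2)    [power of a product]
= ((((((c^2 · c^2) / c^4)^2) / ((c^(-1))^2)) · ((c^(-2))^2)) · ((a^3)^2)) · ((a^3)^2)    [power of a quotient]
= ((((((c^2 · c^2)^2) / ((c^4)^2)) / ((c^(-1))^2)) · ((c^(-2))^2)) · ((a^3)^2)) · ((a^3)^2)    [power of a quotient]
= (((((((c^2)^2) · ((c^2)^2)) / ((c^4)^2)) / ((c^(-1))^2)) · ((c^(-2))^2)) · ((a^3)^2)) · ((a^3)^2)    [power of a product]
= (((((c^4 · ((c^2)^2)) / ((c^4)^2)) / ((c^(-1))^2)) · ((c^(-2))^2)) · ((a^3)^2)) · ((a^3)^2)    [power of a power]
= (((((c^4 · c^4) / ((c^4)^2)) / ((c^(-1))^2)) · ((c^(-2))^2)) · ((a^3)^2)) · ((a^3)^2)    [power of a power]
= ((((c^8 / ((c^4)^2)) / ((c^(-1))^2)) · ((c^(-2))^2)) · ((a^3)^2)) · ((a^3)^2)    [product of powers]
= ((((c^8 / c^8) / ((c^(-1))^2)) · ((c^(-2))^2)) · ((a^3)^2)) · ((a^3)^2)    [power of a power]
= (((c^0 / ((c^(-1))^2)) · ((c^(-2))^2)) · ((a^3)^2)) · ((a^3)^2)    [quotient of powers]
= (((c^0 / c^(-2)) · ((c^(-2))^2)) · ((a^3)^2)) · ((a^3)^2)    [power of a power]
= ((c^2 · ((c^(-2))^2)) · ((a^3)^2)) · ((a^3)^2)    [quotient of powers]
= ((c^2 · c^(-4)) · ((a^3)^2)) · ((a^3)^2)    [power of a power]
= (c^(-2) · ((a^3)^2)) · ((a^3)^2)    [product of powers]
= (c^(-2) · a^6) · ((a^3)^2)    [power of a power]
= (c^(-2) · a^6) · a^6    [power of a power]
= a^12c^(-2)    [product of powers]

a^12c^(-2)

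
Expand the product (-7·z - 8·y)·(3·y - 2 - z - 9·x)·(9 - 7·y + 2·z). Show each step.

-183·y·z + 43·y²·z - 75·y·z² + 126·z + 91·z² + 14·z³ + 567·x·z - 297·x·y·z + 126·x·z² - 328·y² + 168·y³ + 144·y + 648·x·y - 504·x·y²

(-7·z - 8·y)·(3·y - 2 - z - 9·x)·(9 - 7·y + 2·z)
= (-21·y·z + 14·z + 7·z² + 63·x·z - 24·y² + 16·y + 8·y·z + 72·x·y)·(9 - 7·y + 2·z)    [distributive law]
= (-13·y·z + 14·z + 7·z² + 63·x·z - 24·y² + 16·y + 72·x·y)·(9 - 7·y + 2·z)    [combine like terms]
= -117·y·z + 91·y²·z - 26·y·z² + 126·z - 98·y·z + 28·z² + 63·z² - 49·y·z² + 14·z³ + 567·x·z - 441·x·y·z + 126·x·z² - 216·y² + 168·y³ - 48·y²·z + 144·y - 112·y² + 32·y·z + 648·x·y - 504·x·y² + 144·x·y·z    [distributive law]
= -183·y·z + 43·y²·z - 75·y·z² + 126·z + 91·z² + 14·z³ + 567·x·z - 297·x·y·z + 126·x·z² - 328·y² + 168·y³ + 144·y + 648·x·y - 504·x·y²    [combine like terms]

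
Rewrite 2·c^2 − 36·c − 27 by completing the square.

2(c − 9)^2 − 189

2·c^2 − 36·c − 27
= 2(c^2 − 18·c) − 27    [factor out 2 from the c-terms]
= 2(c^2 − 18·c + 81 − 81) − 27    [add and subtract 81 inside the bracket]
= 2(c − 9)^2 − 162 − 27    [perfect-square identity]
= 2(c − 9)^2 − 189    [combine constants]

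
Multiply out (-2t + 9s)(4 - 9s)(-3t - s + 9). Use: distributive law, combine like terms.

24t² + 62st - 72t - 54st² + 225s²t - 765s² + 324s + 81s³

(-2t + 9s)(4 - 9s)(-3t - s + 9)
= (-8t + 18st + 36s - 81s²)(-3t - s + 9)    [distributive law]
= 24t² + 8st - 72t - 54st² - 18s²t + 162st - 108st - 36s² + 324s + 243s²t + 81s³ - 729s²    [distributive law]
= 24t² + 62st - 72t - 54st² + 225s²t - 765s² + 324s + 81s³    [combine like terms]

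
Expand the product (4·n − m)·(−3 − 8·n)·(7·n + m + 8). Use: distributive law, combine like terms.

−340·n² + 73·m·n − 96·n − 224·n³ + 24·m·n² + 3·m² + 24·m + 8·m²·n

(4·n − m)·(−3 − 8·n)·(7·n + m + 8)
= (−12·n − 32·n² + 3·m + 8·m·n)·(7·n + m + 8)    [distributive law]
= −84·n² − 12·m·n − 96·n − 224·n³ − 32·m·n² − 256·n² + 21·m·n + 3·m² + 24·m + 56·m·n² + 8·m²·n + 64·m·n    [distributive law]
= −340·n² + 73·m·n − 96·n − 224·n³ + 24·m·n² + 3·m² + 24·m + 8·m²·n    [combine like terms]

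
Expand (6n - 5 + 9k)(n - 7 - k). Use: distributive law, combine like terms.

(6n - 5 + 9k)(n - 7 - k)
= 6n^2 - 42n - 6kn - 5n + 35 + 5k + 9kn - 63k - 9k^2    [distributive law]
= 6n^2 - 47n + 3kn + 35 - 58k - 9k^2    [combine like terms]

6n^2 - 47n + 3kn + 35 - 58k - 9k^2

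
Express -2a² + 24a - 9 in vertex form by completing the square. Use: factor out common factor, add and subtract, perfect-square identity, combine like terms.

-2(a - 6)² + 63

-2a² + 24a - 9
= -2(a² - 12a) - 9    [factor out -2 from the a-terms]
= -2(a² - 12a + 36 - 36) - 9    [add and subtract 36 inside the bracket]
= -2(a - 6)² + 72 - 9    [perfect-square identity]
= -2(a - 6)² + 63    [combine constants]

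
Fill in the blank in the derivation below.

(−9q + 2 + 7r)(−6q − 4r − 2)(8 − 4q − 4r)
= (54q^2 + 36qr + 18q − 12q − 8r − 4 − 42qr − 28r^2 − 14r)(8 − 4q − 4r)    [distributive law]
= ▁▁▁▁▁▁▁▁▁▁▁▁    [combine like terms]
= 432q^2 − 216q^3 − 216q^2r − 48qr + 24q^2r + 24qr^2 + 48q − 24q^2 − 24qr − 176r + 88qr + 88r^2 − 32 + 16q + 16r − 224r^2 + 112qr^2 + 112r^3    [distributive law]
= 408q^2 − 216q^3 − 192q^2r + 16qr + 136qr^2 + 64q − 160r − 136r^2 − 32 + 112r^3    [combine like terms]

Applying combine like terms to the line above:

(54q^2 − 6qr + 6q − 22r − 4 − 28r^2)(8 − 4q − 4r)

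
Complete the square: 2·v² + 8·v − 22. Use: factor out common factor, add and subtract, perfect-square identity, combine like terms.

2(v + 2)² − 30

2·v² + 8·v − 22
= 2(v² + 4·v) − 22    [factor out 2 from the v-terms]
= 2(v² + 4·v + 4 − 4) − 22    [add and subtract 4 inside the bracket]
= 2(v + 2)² − 8 − 22    [perfect-square identity]
= 2(v + 2)² − 30    [combine constants]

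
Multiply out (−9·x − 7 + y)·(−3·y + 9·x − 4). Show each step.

(−9·x − 7 + y)·(−3·y + 9·x − 4)
= 27·x·y − 81·x² + 36·x + 21·y − 63·x + 28 − 3·y² + 9·x·y − 4·y    [distributive law]
= 36·x·y − 81·x² − 27·x + 17·y + 28 − 3·y²    [combine like terms]

36·x·y − 81·x² − 27·x + 17·y + 28 − 3·y²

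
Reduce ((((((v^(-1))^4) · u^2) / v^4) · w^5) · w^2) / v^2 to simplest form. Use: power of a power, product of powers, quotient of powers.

((((((v^(-1))^4) · u^2) / v^4) · w^5) · w^2) / v^2
= (((((v^(-4)) · u^2) / v^4) · w^5) · w^2) / v^2    [power of a power]
= u^2·v^(-10)·w^7    [quotient of powers; product of powers]

u^2·v^(-10)·w^7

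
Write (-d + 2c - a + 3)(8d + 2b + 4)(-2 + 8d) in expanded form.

(-d + 2c - a + 3)(8d + 2b + 4)(-2 + 8d)
= (-8d^2 - 2bd - 4d + 16cd + 4bc + 8c - 8ad - 2ab - 4a + 24d + 6b + 12)(-2 + 8d)    [distributive law]
= (-8d^2 - 2bd + 20d + 16cd + 4bc + 8c - 8ad - 2ab - 4a + 6b + 12)(-2 + 8d)    [combine like terms]
= 16d^2 - 64d^3 + 4bd - 16bd^2 - 40d + 160d^2 - 32cd + 128cd^2 - 8bc + 32bcd - 16c + 64cd + 16ad - 64ad^2 + 4ab - 16abd + 8a - 32ad - 12b + 48bd - 24 + 96d    [distributive law]
= 176d^2 - 64d^3 + 52bd - 16bd^2 + 56d + 32cd + 128cd^2 - 8bc + 32bcd - 16c - 16ad - 64ad^2 + 4ab - 16abd + 8a - 12b - 24    [combine like terms]

176d^2 - 64d^3 + 52bd - 16bd^2 + 56d + 32cd + 128cd^2 - 8bc + 32bcd - 16c - 16ad - 64ad^2 + 4ab - 16abd + 8a - 12b - 24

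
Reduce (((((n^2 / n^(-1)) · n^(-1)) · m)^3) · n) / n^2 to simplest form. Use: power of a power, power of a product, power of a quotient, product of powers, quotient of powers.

(((((n^2 / n^(-1)) · n^(-1)) · m)^3) · n) / n^2
= (((((n^2 / n^(-1)) · n^(-1))^3) · (m^3)) · n) / n^2    [power of a product]
= (((((n^2 / n^(-1))^3) · ((n^(-1))^3)) · (m^3)) · n) / n^2    [power of a product]
= ((((((n^2)^3) / ((n^(-1))^3)) · ((n^(-1))^3)) · (m^3)) · n) / n^2    [power of a quotient]
= ((((n^6 / ((n^(-1))^3)) · ((n^(-1))^3)) · (m^3)) · n) / n^2    [power of a power]
= ((((n^6 / n^(-3)) · ((n^(-1))^3)) · (m^3)) · n) / n^2    [power of a power]
= (((n^9 · ((n^(-1))^3)) · (m^3)) · n) / n^2    [quotient of powers]
= (((n^9 · n^(-3)) · (m^3)) · n) / n^2    [power of a power]
= ((n^6 · (m^3)) · n) / n^2    [product of powers]
= m^3n^5    [quotient of powers; product of powers]

m^3n^5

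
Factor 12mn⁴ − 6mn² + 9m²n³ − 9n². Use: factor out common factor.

3n²(4mn² − 2m + 3m²n − 3)

12mn⁴ − 6mn² + 9m²n³ − 9n²
= 3(4mn⁴ − 2mn² + 3m²n³ − 3n²)    [factor out 3]
= 3n²(4mn² − 2m + 3m²n − 3)    [factor out n²]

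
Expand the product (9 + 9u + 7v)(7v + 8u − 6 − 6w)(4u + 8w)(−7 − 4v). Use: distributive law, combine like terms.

276uv − 1708uv^2 + 552vw − 3416v^2w − 504u^2 − 3620u^2v + 504uw − 5200uvw + 1512u + 3024w + 3024w^2 + 4080vw^2 − 1904u^2v^2 − 3136uv^2w − 2016u^3 − 1152u^3v − 2520u^2w − 1440u^2vw + 3024uw^2 + 1728uvw^2 − 784uv^3 − 1568v^3w + 1344v^2w^2

(9 + 9u + 7v)(7v + 8u − 6 − 6w)(4u + 8w)(−7 − 4v)
= (63v + 72u − 54 − 54w + 63uv + 72u^2 − 54u − 54uw + 49v^2 + 56uv − 42v − 42vw)(4u + 8w)(−7 − 4v)    [distributive law]
= (21v + 18u − 54 − 54w + 119uv + 72u^2 − 54uw + 49v^2 − 42vw)(4u + 8w)(−7 − 4v)    [combine like terms]
= (84uv + 168vw + 72u^2 + 144uw − 216u − 432w − 216uw − 432w^2 + 476u^2v + 952uvw + 288u^3 + 576u^2w − 216u^2w − 432uw^2 + 196uv^2 + 392v^2w − 168uvw − 336vw^2)(−7 − 4v)    [distributive law]
= (84uv + 168vw + 72u^2 − 72uw − 216u − 432w − 432w^2 + 476u^2v + 784uvw + 288u^3 + 360u^2w − 432uw^2 + 196uv^2 + 392v^2w − 336vw^2)(−7 − 4v)    [combine like terms]
= −588uv − 336uv^2 − 1176vw − 672v^2w − 504u^2 − 288u^2v + 504uw + 288uvw + 1512u + 864uv + 3024w + 1728vw + 3024w^2 + 1728vw^2 − 3332u^2v − 1904u^2v^2 − 5488uvw − 3136uv^2w − 2016u^3 − 1152u^3v − 2520u^2w − 1440u^2vw + 3024uw^2 + 1728uvw^2 − 1372uv^2 − 784uv^3 − 2744v^2w − 1568v^3w + 2352vw^2 + 1344v^2w^2    [distributive law]
= 276uv − 1708uv^2 + 552vw − 3416v^2w − 504u^2 − 3620u^2v + 504uw − 5200uvw + 1512u + 3024w + 3024w^2 + 4080vw^2 − 1904u^2v^2 − 3136uv^2w − 2016u^3 − 1152u^3v − 2520u^2w − 1440u^2vw + 3024uw^2 + 1728uvw^2 − 784uv^3 − 1568v^3w + 1344v^2w^2    [combine like terms]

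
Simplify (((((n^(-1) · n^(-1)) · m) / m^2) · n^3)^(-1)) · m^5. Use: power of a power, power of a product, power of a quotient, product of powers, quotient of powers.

m^6n^(-1)

(((((n^(-1) · n^(-1)) · m) / m^2) · n^3)^(-1)) · m^5
= (((((n^(-1) · n^(-1)) · m) / m^2)^(-1)) · ((n^3)^(-1))) · m^5    [power of a product]
= (((((n^(-1) · n^(-1)) · m)^(-1)) / ((m^2)^(-1))) · ((n^3)^(-1))) · m^5    [power of a quotient]
= (((((n^(-1) · n^(-1))^(-1)) · (m^(-1))) / ((m^2)^(-1))) · ((n^3)^(-1))) · m^5    [power of a product]
= ((((((n^(-1))^(-1)) · ((n^(-1))^(-1))) · (m^(-1))) / ((m^2)^(-1))) · ((n^3)^(-1))) · m^5    [power of a product]
= ((((n · ((n^(-1))^(-1))) · (m^(-1))) / ((m^2)^(-1))) · ((n^3)^(-1))) · m^5    [power of a power]
= ((((n · n) · (m^(-1))) / ((m^2)^(-1))) · ((n^3)^(-1))) · m^5    [power of a power]
= (((n^2 · (m^(-1))) / ((m^2)^(-1))) · ((n^3)^(-1))) · m^5    [product of powers]
= (((n^2 · m^(-1)) / m^(-2)) · ((n^3)^(-1))) · m^5    [power of a power]
= (((n^2 · m^(-1)) / m^(-2)) · n^(-3)) · m^5    [power of a power]
= m^6n^(-1)    [quotient of powers; product of powers]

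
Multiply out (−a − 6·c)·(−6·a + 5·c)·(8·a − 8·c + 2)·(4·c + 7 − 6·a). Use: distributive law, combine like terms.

(−a − 6·c)·(−6·a + 5·c)·(8·a − 8·c + 2)·(4·c + 7 − 6·a)
= (6·a² − 5·a·c + 36·a·c − 30·c²)·(8·a − 8·c + 2)·(4·c + 7 − 6·a)    [distributive law]
= (6·a² + 31·a·c − 30·c²)·(8·a − 8·c + 2)·(4·c + 7 − 6·a)    [combine like terms]
= (48·a³ − 48·a²·c + 12·a² + 248·a²·c − 248·a·c² + 62·a·c − 240·a·c² + 240·c³ − 60·c²)·(4·c + 7 − 6·a)    [distributive law]
= (48·a³ + 200·a²·c + 12·a² − 488·a·c² + 62·a·c + 240·c³ − 60·c²)·(4·c + 7 − 6·a)    [combine like terms]
= 192·a³·c + 336·a³ − 288·a⁴ + 800·a²·c² + 1400·a²·c − 1200·a³·c + 48·a²·c + 84·a² − 72·a³ − 1952·a·c³ − 3416·a·c² + 2928·a²·c² + 248·a·c² + 434·a·c − 372·a²·c + 960·c⁴ + 1680·c³ − 1440·a·c³ − 240·c³ − 420·c² + 360·a·c²    [distributive law]
= −1008·a³·c + 264·a³ − 288·a⁴ + 3728·a²·c² + 1076·a²·c + 84·a² − 3392·a·c³ − 2808·a·c² + 434·a·c + 960·c⁴ + 1440·c³ − 420·c²    [combine like terms]

−1008·a³·c + 264·a³ − 288·a⁴ + 3728·a²·c² + 1076·a²·c + 84·a² − 3392·a·c³ − 2808·a·c² + 434·a·c + 960·c⁴ + 1440·c³ − 420·c²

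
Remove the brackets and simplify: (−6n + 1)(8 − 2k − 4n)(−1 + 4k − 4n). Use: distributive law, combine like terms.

(−6n + 1)(8 − 2k − 4n)(−1 + 4k − 4n)
= (−48n + 12kn + 24n^2 + 8 − 2k − 4n)(−1 + 4k − 4n)    [distributive law]
= (−52n + 12kn + 24n^2 + 8 − 2k)(−1 + 4k − 4n)    [combine like terms]
= 52n − 208kn + 208n^2 − 12kn + 48k^2n − 48kn^2 − 24n^2 + 96kn^2 − 96n^3 − 8 + 32k − 32n + 2k − 8k^2 + 8kn    [distributive law]
= 20n − 212kn + 184n^2 + 48k^2n + 48kn^2 − 96n^3 − 8 + 34k − 8k^2    [combine like terms]

20n − 212kn + 184n^2 + 48k^2n + 48kn^2 − 96n^3 − 8 + 34k − 8k^2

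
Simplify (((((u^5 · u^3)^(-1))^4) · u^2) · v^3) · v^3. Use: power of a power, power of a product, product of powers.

u^(-30)v^6

(((((u^5 · u^3)^(-1))^4) · u^2) · v^3) · v^3
= ((((u^5 · u^3)^(-4)) · u^2) · v^3) · v^3    [power of a power]
= (((((u^5)^(-4)) · ((u^3)^(-4))) · u^2) · v^3) · v^3    [power of a product]
= (((u^(-20) · ((u^3)^(-4))) · u^2) · v^3) · v^3    [power of a power]
= (((u^(-20) · u^(-12)) · u^2) · v^3) · v^3    [power of a power]
= ((u^(-32) · u^2) · v^3) · v^3    [product of powers]
= (u^(-30) · v^3) · v^3    [product of powers]
= u^(-30)v^6    [product of powers]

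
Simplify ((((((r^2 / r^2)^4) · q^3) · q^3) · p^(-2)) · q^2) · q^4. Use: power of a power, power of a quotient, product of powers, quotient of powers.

((((((r^2 / r^2)^4) · q^3) · q^3) · p^(-2)) · q^2) · q^4
= (((((((r^2)^4) / ((r^2)^4)) · q^3) · q^3) · p^(-2)) · q^2) · q^4    [power of a quotient]
= (((((r^8 / ((r^2)^4)) · q^3) · q^3) · p^(-2)) · q^2) · q^4    [power of a power]
= (((((r^8 / r^8) · q^3) · q^3) · p^(-2)) · q^2) · q^4    [power of a power]
= ((((r^0 · q^3) · q^3) · p^(-2)) · q^2) · q^4    [quotient of powers]
= p^(-2)·q^12    [product of powers]

p^(-2)·q^12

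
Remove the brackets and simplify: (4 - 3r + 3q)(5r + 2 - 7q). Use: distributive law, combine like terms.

(4 - 3r + 3q)(5r + 2 - 7q)
= 20r + 8 - 28q - 15r^2 - 6r + 21qr + 15qr + 6q - 21q^2    [distributive law]
= 14r + 8 - 22q - 15r^2 + 36qr - 21q^2    [combine like terms]

14r + 8 - 22q - 15r^2 + 36qr - 21q^2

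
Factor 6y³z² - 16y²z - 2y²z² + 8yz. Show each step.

2yz(3y²z - 8y - yz + 4)

6y³z² - 16y²z - 2y²z² + 8yz
= 2(3y³z² - 8y²z - y²z² + 4yz)    [factor out 2]
= 2yz(3y²z - 8y - yz + 4)    [factor out yz]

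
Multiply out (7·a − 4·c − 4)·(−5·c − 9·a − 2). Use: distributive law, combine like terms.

a·c − 63·a^2 + 22·a + 20·c^2 + 28·c + 8

(7·a − 4·c − 4)·(−5·c − 9·a − 2)
= −35·a·c − 63·a^2 − 14·a + 20·c^2 + 36·a·c + 8·c + 20·c + 36·a + 8    [distributive law]
= a·c − 63·a^2 + 22·a + 20·c^2 + 28·c + 8    [combine like terms]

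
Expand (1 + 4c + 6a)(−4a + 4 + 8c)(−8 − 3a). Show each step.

(1 + 4c + 6a)(−4a + 4 + 8c)(−8 − 3a)
= (−4a + 4 + 8c − 16ac + 16c + 32c^2 − 24a^2 + 24a + 48ac)(−8 − 3a)    [distributive law]
= (20a + 4 + 24c + 32ac + 32c^2 − 24a^2)(−8 − 3a)    [combine like terms]
= −160a − 60a^2 − 32 − 12a − 192c − 72ac − 256ac − 96a^2c − 256c^2 − 96ac^2 + 192a^2 + 72a^3    [distributive law]
= −172a + 132a^2 − 32 − 192c − 328ac − 96a^2c − 256c^2 − 96ac^2 + 72a^3    [combine like terms]

−172a + 132a^2 − 32 − 192c − 328ac − 96a^2c − 256c^2 − 96ac^2 + 72a^3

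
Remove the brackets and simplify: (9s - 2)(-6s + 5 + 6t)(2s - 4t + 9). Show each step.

-108s³ + 324s²t - 372s² + 234st + 493s - 216st² - 68t - 90 + 48t²

(9s - 2)(-6s + 5 + 6t)(2s - 4t + 9)
= (-54s² + 45s + 54st + 12s - 10 - 12t)(2s - 4t + 9)    [distributive law]
= (-54s² + 57s + 54st - 10 - 12t)(2s - 4t + 9)    [combine like terms]
= -108s³ + 216s²t - 486s² + 114s² - 228st + 513s + 108s²t - 216st² + 486st - 20s + 40t - 90 - 24st + 48t² - 108t    [distributive law]
= -108s³ + 324s²t - 372s² + 234st + 493s - 216st² - 68t - 90 + 48t²    [combine like terms]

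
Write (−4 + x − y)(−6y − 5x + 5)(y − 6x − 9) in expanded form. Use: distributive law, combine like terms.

−35y^2 − 80xy − 191y − 105x^2 − 105x + 180 − 37xy^2 + x^2y + 30x^3 + 6y^3

(−4 + x − y)(−6y − 5x + 5)(y − 6x − 9)
= (24y + 20x − 20 − 6xy − 5x^2 + 5x + 6y^2 + 5xy − 5y)(y − 6x − 9)    [distributive law]
= (19y + 25x − 20 − xy − 5x^2 + 6y^2)(y − 6x − 9)    [combine like terms]
= 19y^2 − 114xy − 171y + 25xy − 150x^2 − 225x − 20y + 120x + 180 − xy^2 + 6x^2y + 9xy − 5x^2y + 30x^3 + 45x^2 + 6y^3 − 36xy^2 − 54y^2    [distributive law]
= −35y^2 − 80xy − 191y − 105x^2 − 105x + 180 − 37xy^2 + x^2y + 30x^3 + 6y^3    [combine like terms]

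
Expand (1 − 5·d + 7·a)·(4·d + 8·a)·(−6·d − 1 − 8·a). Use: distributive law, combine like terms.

−4·d² − 4·d − 68·a·d − 8·a − 120·a² + 120·d³ + 232·a·d² − 240·a²·d − 448·a³

(1 − 5·d + 7·a)·(4·d + 8·a)·(−6·d − 1 − 8·a)
= (4·d + 8·a − 20·d² − 40·a·d + 28·a·d + 56·a²)·(−6·d − 1 − 8·a)    [distributive law]
= (4·d + 8·a − 20·d² − 12·a·d + 56·a²)·(−6·d − 1 − 8·a)    [combine like terms]
= −24·d² − 4·d − 32·a·d − 48·a·d − 8·a − 64·a² + 120·d³ + 20·d² + 160·a·d² + 72·a·d² + 12·a·d + 96·a²·d − 336·a²·d − 56·a² − 448·a³    [distributive law]
= −4·d² − 4·d − 68·a·d − 8·a − 120·a² + 120·d³ + 232·a·d² − 240·a²·d − 448·a³    [combine like terms]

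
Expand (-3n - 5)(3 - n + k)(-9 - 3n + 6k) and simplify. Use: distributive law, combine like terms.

(-3n - 5)(3 - n + k)(-9 - 3n + 6k)
= (-9n + 3n² - 3kn - 15 + 5n - 5k)(-9 - 3n + 6k)    [distributive law]
= (-4n + 3n² - 3kn - 15 - 5k)(-9 - 3n + 6k)    [combine like terms]
= 36n + 12n² - 24kn - 27n² - 9n³ + 18kn² + 27kn + 9kn² - 18k²n + 135 + 45n - 90k + 45k + 15kn - 30k²    [distributive law]
= 81n - 15n² + 18kn - 9n³ + 27kn² - 18k²n + 135 - 45k - 30k²    [combine like terms]

81n - 15n² + 18kn - 9n³ + 27kn² - 18k²n + 135 - 45k - 30k²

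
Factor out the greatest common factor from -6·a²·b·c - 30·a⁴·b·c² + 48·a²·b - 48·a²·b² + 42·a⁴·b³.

-6·a²·b·c - 30·a⁴·b·c² + 48·a²·b - 48·a²·b² + 42·a⁴·b³
= 6(-a²·b·c - 5·a⁴·b·c² + 8·a²·b - 8·a²·b² + 7·a⁴·b³)    [factor out 6]
= 6·a²·b(-c - 5·a²·c² + 8 - 8·b + 7·a²·b²)    [factor out a²·b]

6·a²·b(-c - 5·a²·c² + 8 - 8·b + 7·a²·b²)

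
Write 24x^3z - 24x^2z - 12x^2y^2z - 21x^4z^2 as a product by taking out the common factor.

3x^2z(8x - 8 - 4y^2 - 7x^2z)

24x^3z - 24x^2z - 12x^2y^2z - 21x^4z^2
= 3(8x^3z - 8x^2z - 4x^2y^2z - 7x^4z^2)    [factor out 3]
= 3x^2z(8x - 8 - 4y^2 - 7x^2z)    [factor out x^2z]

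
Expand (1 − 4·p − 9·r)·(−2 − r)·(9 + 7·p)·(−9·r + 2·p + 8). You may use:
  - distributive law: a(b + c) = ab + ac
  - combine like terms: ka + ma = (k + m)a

1386·r + 428·p − 144 + 1024·p·r + 564·p^2 − 729·r^2 − 729·p·r^2 + 30·p^2·r + 112·p^3 − 126·p^2·r^2 + 56·p^3·r − 729·r^3 − 567·p·r^3

(1 − 4·p − 9·r)·(−2 − r)·(9 + 7·p)·(−9·r + 2·p + 8)
= (−2 − r + 8·p + 4·p·r + 18·r + 9·r^2)·(9 + 7·p)·(−9·r + 2·p + 8)    [distributive law]
= (−2 + 17·r + 8·p + 4·p·r + 9·r^2)·(9 + 7·p)·(−9·r + 2·p + 8)    [combine like terms]
= (−18 − 14·p + 153·r + 119·p·r + 72·p + 56·p^2 + 36·p·r + 28·p^2·r + 81·r^2 + 63·p·r^2)·(−9·r + 2·p + 8)    [distributive law]
= (−18 + 58·p + 153·r + 155·p·r + 56·p^2 + 28·p^2·r + 81·r^2 + 63·p·r^2)·(−9·r + 2·p + 8)    [combine like terms]
= 162·r − 36·p − 144 − 522·p·r + 116·p^2 + 464·p − 1377·r^2 + 306·p·r + 1224·r − 1395·p·r^2 + 310·p^2·r + 1240·p·r − 504·p^2·r + 112·p^3 + 448·p^2 − 252·p^2·r^2 + 56·p^3·r + 224·p^2·r − 729·r^3 + 162·p·r^2 + 648·r^2 − 567·p·r^3 + 126·p^2·r^2 + 504·p·r^2    [distributive law]
= 1386·r + 428·p − 144 + 1024·p·r + 564·p^2 − 729·r^2 − 729·p·r^2 + 30·p^2·r + 112·p^3 − 126·p^2·r^2 + 56·p^3·r − 729·r^3 − 567·p·r^3    [combine like terms]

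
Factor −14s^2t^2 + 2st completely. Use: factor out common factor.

−14s^2t^2 + 2st
= 2(−7s^2t^2 + st)    [factor out 2]
= 2st(−7st + 1)    [factor out st]

2st(−7st + 1)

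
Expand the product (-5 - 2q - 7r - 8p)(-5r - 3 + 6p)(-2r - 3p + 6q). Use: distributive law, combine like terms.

-92r^2 - 126pr + 264qr - 30r - 45p + 90q + 18p^2 - 54pq + 190qr^2 - 18pqr + 60q^2r + 36q^2 - 252p^2q - 72pq^2 - 70r^3 - 101pr^2 + 102p^2r + 144p^3

(-5 - 2q - 7r - 8p)(-5r - 3 + 6p)(-2r - 3p + 6q)
= (25r + 15 - 30p + 10qr + 6q - 12pq + 35r^2 + 21r - 42pr + 40pr + 24p - 48p^2)(-2r - 3p + 6q)    [distributive law]
= (46r + 15 - 6p + 10qr + 6q - 12pq + 35r^2 - 2pr - 48p^2)(-2r - 3p + 6q)    [combine like terms]
= -92r^2 - 138pr + 276qr - 30r - 45p + 90q + 12pr + 18p^2 - 36pq - 20qr^2 - 30pqr + 60q^2r - 12qr - 18pq + 36q^2 + 24pqr + 36p^2q - 72pq^2 - 70r^3 - 105pr^2 + 210qr^2 + 4pr^2 + 6p^2r - 12pqr + 96p^2r + 144p^3 - 288p^2q    [distributive law]
= -92r^2 - 126pr + 264qr - 30r - 45p + 90q + 18p^2 - 54pq + 190qr^2 - 18pqr + 60q^2r + 36q^2 - 252p^2q - 72pq^2 - 70r^3 - 101pr^2 + 102p^2r + 144p^3    [combine like terms]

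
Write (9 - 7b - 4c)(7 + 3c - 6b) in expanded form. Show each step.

63 - c - 103b + 3bc + 42b^2 - 12c^2

(9 - 7b - 4c)(7 + 3c - 6b)
= 63 + 27c - 54b - 49b - 21bc + 42b^2 - 28c - 12c^2 + 24bc    [distributive law]
= 63 - c - 103b + 3bc + 42b^2 - 12c^2    [combine like terms]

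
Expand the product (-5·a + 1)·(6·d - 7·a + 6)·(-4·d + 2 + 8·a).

(-5·a + 1)·(6·d - 7·a + 6)·(-4·d + 2 + 8·a)
= (-30·a·d + 35·a^2 - 30·a + 6·d - 7·a + 6)·(-4·d + 2 + 8·a)    [distributive law]
= (-30·a·d + 35·a^2 - 37·a + 6·d + 6)·(-4·d + 2 + 8·a)    [combine like terms]
= 120·a·d^2 - 60·a·d - 240·a^2·d - 140·a^2·d + 70·a^2 + 280·a^3 + 148·a·d - 74·a - 296·a^2 - 24·d^2 + 12·d + 48·a·d - 24·d + 12 + 48·a    [distributive law]
= 120·a·d^2 + 136·a·d - 380·a^2·d - 226·a^2 + 280·a^3 - 26·a - 24·d^2 - 12·d + 12    [combine like terms]

120·a·d^2 + 136·a·d - 380·a^2·d - 226·a^2 + 280·a^3 - 26·a - 24·d^2 - 12·d + 12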